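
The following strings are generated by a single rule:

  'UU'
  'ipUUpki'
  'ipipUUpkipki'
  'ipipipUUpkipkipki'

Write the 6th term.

ipipipipipUUpkipkipkipkipki

Every step adds ip to the front and pki to the end of the previous string.
From ipipipUUpkipkipki, 2 further steps: ipipipUUpkipkipki → ipipipipUUpkipkipkipki → (answer).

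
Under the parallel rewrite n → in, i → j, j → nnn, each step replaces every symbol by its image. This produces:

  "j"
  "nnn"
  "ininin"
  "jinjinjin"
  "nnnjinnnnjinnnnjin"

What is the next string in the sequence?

Applying the rule to each of the 18 symbols of nnnjinnnnjinnnnjin gives the pieces in in in nnn j in in in in nnn j in in in in nnn j in, which concatenate to the answer.

inininnnnjininininnnnjininininnnnjin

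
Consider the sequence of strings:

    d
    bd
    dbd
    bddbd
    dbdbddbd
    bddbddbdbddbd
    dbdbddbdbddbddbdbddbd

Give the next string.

bddbddbdbddbddbdbddbdbddbddbdbddbd

From term 3 onward, concatenate the second-to-last term with the last: d·bd = dbd, bd·dbd = bddbd, …
So term 8 is bddbddbdbddbd·dbdbddbdbddbddbdbddbd.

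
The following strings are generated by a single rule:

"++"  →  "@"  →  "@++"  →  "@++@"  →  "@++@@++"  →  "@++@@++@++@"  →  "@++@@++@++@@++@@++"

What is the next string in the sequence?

Each term (from the third on) is the previous term followed by the one before it: term 3 = @·++ = @++.
Continuing: @++@@++@++@@++@@++ · @++@@++@++@ gives term 8.

@++@@++@++@@++@@++@++@@++@++@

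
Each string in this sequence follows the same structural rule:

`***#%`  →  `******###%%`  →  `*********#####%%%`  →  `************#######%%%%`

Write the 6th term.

The n-th term is 3n *'s then 2n-1 #'s then n %'s (n = 1, 2, …).
Setting n = 6 gives 18, 11, 6 characters in each block.

******************###########%%%%%%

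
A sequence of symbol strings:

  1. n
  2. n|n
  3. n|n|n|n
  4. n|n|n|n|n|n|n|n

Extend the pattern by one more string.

n|n|n|n|n|n|n|n|n|n|n|n|n|n|n|n

Each string is two copies of the previous one joined by '|'.
So the next term is two copies of n|n|n|n|n|n|n|n with '|' between the halves.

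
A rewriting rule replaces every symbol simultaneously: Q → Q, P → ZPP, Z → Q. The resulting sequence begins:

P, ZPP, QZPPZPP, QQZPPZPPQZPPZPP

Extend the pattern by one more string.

φ(QQZPPZPPQZPPZPP) expands symbol-by-symbol to Q Q Q ZPP ZPP Q ZPP ZPP Q Q ZPP ZPP Q ZPP ZPP; joining the 15 pieces gives the next term.

QQQZPPZPPQZPPZPPQQZPPZPPQZPPZPP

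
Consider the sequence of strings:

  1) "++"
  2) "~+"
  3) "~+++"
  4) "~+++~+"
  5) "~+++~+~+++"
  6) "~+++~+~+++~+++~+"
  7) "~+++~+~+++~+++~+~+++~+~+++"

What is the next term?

~+++~+~+++~+++~+~+++~+~+++~+++~+~+++~+++~+

This is a Fibonacci-style word recurrence s(k) = s(k−1)·s(k−2): e.g. ~+·++ = ~+++.
So term 8 is ~+++~+~+++~+++~+~+++~+~+++·~+++~+~+++~+++~+.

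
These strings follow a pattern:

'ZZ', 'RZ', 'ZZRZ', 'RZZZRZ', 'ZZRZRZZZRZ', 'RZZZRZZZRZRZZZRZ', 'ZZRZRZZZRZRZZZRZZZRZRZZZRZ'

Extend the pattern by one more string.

From term 3 onward, concatenate the second-to-last term with the last: ZZ·RZ = ZZRZ, RZ·ZZRZ = RZZZRZ, …
So term 8 is RZZZRZZZRZRZZZRZ·ZZRZRZZZRZRZZZRZZZRZRZZZRZ.

RZZZRZZZRZRZZZRZZZRZRZZZRZRZZZRZZZRZRZZZRZ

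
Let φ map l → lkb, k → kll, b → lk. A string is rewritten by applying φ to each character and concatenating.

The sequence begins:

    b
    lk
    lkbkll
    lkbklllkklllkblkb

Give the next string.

lkbklllkklllkblkblkbkllklllkblkblkbklllklkbklllk

Applying the rule to each of the 17 symbols of lkbklllkklllkblkb gives the pieces lkb kll lk kll lkb lkb lkb kll kll lkb lkb lkb kll lk lkb kll lk, which concatenate to the answer.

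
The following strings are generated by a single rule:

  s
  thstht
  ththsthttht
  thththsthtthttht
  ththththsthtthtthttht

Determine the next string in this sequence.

Each term wraps the previous one in th on the left and tht on the right.
One more step from ththththsthtthtthttht gives the answer.

thththththsthtthtthtthttht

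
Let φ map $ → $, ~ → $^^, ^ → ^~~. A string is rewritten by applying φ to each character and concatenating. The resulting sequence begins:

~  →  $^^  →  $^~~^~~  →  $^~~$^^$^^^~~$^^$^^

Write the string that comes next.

Rewriting the 19 symbols of $^~~$^^$^^^~~$^^$^^ one by one yields $ ^~~ $^^ $^^ $ ^~~ ^~~ $ ^~~ ^~~ ^~~ $^^ $^^ $ ^~~ ^~~ $ ^~~ ^~~; concatenated:

$^~~$^^$^^$^~~^~~$^~~^~~^~~$^^$^^$^~~^~~$^~~^~~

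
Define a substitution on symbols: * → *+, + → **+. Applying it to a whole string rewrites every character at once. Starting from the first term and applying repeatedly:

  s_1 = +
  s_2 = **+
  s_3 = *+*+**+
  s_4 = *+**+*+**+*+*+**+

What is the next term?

*+**+*+*+**+*+**+*+*+**+*+**+*+**+*+*+**+

Replace each of the 17 characters of *+**+*+**+*+*+**+ in place — *+ **+ *+ *+ **+ *+ **+ *+ *+ **+ *+ **+ *+ **+ *+ *+ **+ — and concatenate.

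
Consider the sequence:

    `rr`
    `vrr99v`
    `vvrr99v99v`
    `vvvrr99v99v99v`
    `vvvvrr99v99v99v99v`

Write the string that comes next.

Each term wraps the previous one in v on the left and 99v on the right.
So the next term is v·vvvvrr99v99v99v99v·99v.

vvvvvrr99v99v99v99v99v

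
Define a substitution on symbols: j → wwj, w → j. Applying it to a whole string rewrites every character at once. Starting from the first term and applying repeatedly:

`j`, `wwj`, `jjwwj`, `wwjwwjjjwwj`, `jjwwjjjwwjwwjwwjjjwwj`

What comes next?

Applying the rule to each of the 21 symbols of jjwwjjjwwjwwjwwjjjwwj gives the pieces wwj wwj j j wwj wwj wwj j j wwj j j wwj j j wwj wwj wwj j j wwj, which concatenate to the answer.

wwjwwjjjwwjwwjwwjjjwwjjjwwjjjwwjwwjwwjjjwwj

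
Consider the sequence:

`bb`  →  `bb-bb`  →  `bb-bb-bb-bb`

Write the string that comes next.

s(k+1) = s(k)·-·s(k) — each term doubles the last with '-' between the halves.
Doubling bb-bb-bb-bb with '-' between the halves:

bb-bb-bb-bb-bb-bb-bb-bb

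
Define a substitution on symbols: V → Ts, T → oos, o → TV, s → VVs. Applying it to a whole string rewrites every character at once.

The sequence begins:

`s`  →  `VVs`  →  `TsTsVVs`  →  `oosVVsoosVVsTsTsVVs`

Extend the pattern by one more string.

Applying the rule to each of the 19 symbols of oosVVsoosVVsTsTsVVs gives the pieces TV TV VVs Ts Ts VVs TV TV VVs Ts Ts VVs oos VVs oos VVs Ts Ts VVs, which concatenate to the answer.

TVTVVVsTsTsVVsTVTVVVsTsTsVVsoosVVsoosVVsTsTsVVs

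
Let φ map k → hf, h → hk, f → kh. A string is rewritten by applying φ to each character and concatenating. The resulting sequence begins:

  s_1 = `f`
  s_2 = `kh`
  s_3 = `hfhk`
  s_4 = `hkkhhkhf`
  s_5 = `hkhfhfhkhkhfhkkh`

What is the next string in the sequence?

hkhfhkkhhkkhhkhfhkhfhkkhhkhfhfhk

Applying the rule to each of the 16 symbols of hkhfhfhkhkhfhkkh gives the pieces hk hf hk kh hk kh hk hf hk hf hk kh hk hf hf hk, which concatenate to the answer.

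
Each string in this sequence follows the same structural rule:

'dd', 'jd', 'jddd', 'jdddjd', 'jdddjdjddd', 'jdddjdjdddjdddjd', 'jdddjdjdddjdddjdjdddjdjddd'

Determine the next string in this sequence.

jdddjdjdddjdddjdjdddjdjdddjdddjdjdddjdddjd

From term 3 onward, concatenate the last term with the second-to-last: jd·dd = jddd, jddd·jd = jdddjd, …
So term 8 is jdddjdjdddjdddjdjdddjdjddd·jdddjdjdddjdddjd.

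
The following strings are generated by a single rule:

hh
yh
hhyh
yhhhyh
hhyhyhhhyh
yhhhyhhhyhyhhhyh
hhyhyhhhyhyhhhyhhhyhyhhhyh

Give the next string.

yhhhyhhhyhyhhhyhhhyhyhhhyhyhhhyhhhyhyhhhyh

This is a Fibonacci-style word recurrence s(k) = s(k−2)·s(k−1): e.g. hh·yh = hhyh.
The next term joins yhhhyhhhyhyhhhyh and hhyhyhhhyhyhhhyhhhyhyhhhyh.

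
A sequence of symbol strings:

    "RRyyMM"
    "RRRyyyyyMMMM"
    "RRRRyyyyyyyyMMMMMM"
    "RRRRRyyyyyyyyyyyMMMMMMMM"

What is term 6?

RRRRRRRyyyyyyyyyyyyyyyyyMMMMMMMMMMMM

Each string has the form R^{n+1} y^{3n-1} M^{2n} (n = 1, 2, …).
At n = 6 the blocks have lengths 7, 17, 12.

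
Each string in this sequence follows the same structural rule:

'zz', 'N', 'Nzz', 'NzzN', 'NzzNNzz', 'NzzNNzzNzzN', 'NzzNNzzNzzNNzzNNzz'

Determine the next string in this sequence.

NzzNNzzNzzNNzzNNzzNzzNNzzNzzN

This is a Fibonacci-style word recurrence s(k) = s(k−1)·s(k−2): e.g. N·zz = Nzz.
Continuing: NzzNNzzNzzNNzzNNzz · NzzNNzzNzzN gives term 8.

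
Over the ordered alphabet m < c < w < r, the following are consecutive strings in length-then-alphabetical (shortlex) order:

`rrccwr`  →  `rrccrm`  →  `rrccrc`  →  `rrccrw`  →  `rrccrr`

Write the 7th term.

Advancing 2 positions from rrccrr through rrccrr → rrcwmm reaches term 7.

rrcwmc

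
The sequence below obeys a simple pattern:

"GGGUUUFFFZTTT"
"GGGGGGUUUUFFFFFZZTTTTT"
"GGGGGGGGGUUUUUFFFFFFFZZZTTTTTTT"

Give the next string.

GGGGGGGGGGGGUUUUUUFFFFFFFFFZZZZTTTTTTTTT

Reading off run lengths: G runs 3, 6, 9; U runs 3, 4, 5; F runs 3, 5, 7; Z runs 1, 2, 3; T runs 3, 5, 7 — each is linear in n (n = 1, 2, …).
At n = 4 the blocks have lengths 12, 6, 9, 4, 9.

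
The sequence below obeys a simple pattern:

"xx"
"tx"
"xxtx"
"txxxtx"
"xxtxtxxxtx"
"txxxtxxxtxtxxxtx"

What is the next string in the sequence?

Each term (from the third on) is the two preceding terms concatenated in order: term 3 = xx·tx = xxtx.
Continuing: xxtxtxxxtx · txxxtxxxtxtxxxtx gives term 7.

xxtxtxxxtxtxxxtxxxtxtxxxtx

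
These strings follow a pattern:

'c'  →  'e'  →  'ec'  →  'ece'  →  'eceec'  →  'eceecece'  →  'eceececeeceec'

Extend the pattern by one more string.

eceececeeceececeecece

This is a Fibonacci-style word recurrence s(k) = s(k−1)·s(k−2): e.g. e·c = ec.
Continuing: eceececeeceec · eceecece gives term 8.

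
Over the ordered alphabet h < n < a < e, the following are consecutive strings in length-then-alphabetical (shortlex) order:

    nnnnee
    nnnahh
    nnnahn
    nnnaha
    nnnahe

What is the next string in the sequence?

nnnanh

The successor of nnnahe increments the rightmost position that isn't already e and resets every position after it to h.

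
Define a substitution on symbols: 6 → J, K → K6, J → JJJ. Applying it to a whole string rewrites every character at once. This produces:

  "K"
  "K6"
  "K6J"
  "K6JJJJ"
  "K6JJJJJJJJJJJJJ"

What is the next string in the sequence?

Rewriting the 15 symbols of K6JJJJJJJJJJJJJ one by one yields K6 J JJJ JJJ JJJ JJJ JJJ JJJ JJJ JJJ JJJ JJJ JJJ JJJ JJJ; concatenated:

K6JJJJJJJJJJJJJJJJJJJJJJJJJJJJJJJJJJJJJJJJ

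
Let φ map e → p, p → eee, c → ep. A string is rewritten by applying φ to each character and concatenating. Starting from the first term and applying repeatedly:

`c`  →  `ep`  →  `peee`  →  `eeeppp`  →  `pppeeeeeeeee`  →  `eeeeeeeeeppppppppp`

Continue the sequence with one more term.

φ(eeeeeeeeeppppppppp) expands symbol-by-symbol to p p p p p p p p p eee eee eee eee eee eee eee eee eee; joining the 18 pieces gives the next term.

pppppppppeeeeeeeeeeeeeeeeeeeeeeeeeee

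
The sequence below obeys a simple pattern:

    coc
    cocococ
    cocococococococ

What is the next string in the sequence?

Every step duplicates the string with 'o' between the halves.
Doubling cocococococococ with 'o' between the halves:

cocococococococococococococococ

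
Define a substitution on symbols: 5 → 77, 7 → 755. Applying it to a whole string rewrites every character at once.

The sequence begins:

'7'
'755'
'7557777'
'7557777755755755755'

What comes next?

Replace each of the 19 characters of 7557777755755755755 in place — 755 77 77 755 755 755 755 755 77 77 755 77 77 755 77 77 755 77 77 — and concatenate.

75577777557557557557557777755777775577777557777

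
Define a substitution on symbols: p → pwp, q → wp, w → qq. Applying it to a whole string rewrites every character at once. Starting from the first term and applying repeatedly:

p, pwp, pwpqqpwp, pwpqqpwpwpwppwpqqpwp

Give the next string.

Applying the rule to each of the 20 symbols of pwpqqpwpwpwppwpqqpwp gives the pieces pwp qq pwp wp wp pwp qq pwp qq pwp qq pwp pwp qq pwp wp wp pwp qq pwp, which concatenate to the answer.

pwpqqpwpwpwppwpqqpwpqqpwpqqpwppwpqqpwpwpwppwpqqpwp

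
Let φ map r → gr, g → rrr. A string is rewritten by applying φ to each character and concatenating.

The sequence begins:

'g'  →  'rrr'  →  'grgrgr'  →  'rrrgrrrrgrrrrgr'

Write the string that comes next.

grgrgrrrrgrgrgrgrrrrgrgrgrgrrrrgr

Replace each of the 15 characters of rrrgrrrrgrrrrgr in place — gr gr gr rrr gr gr gr gr rrr gr gr gr gr rrr gr — and concatenate.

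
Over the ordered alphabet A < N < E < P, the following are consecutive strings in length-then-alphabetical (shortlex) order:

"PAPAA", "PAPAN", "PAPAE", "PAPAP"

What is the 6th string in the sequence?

PAPNN

Advancing 2 positions from PAPAP through PAPAP → PAPNA reaches term 6.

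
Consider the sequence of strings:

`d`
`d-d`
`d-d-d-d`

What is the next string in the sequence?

Each string is two copies of the previous one joined by '-'.
One more doubling of d-d-d-d gives the answer.

d-d-d-d-d-d-d-d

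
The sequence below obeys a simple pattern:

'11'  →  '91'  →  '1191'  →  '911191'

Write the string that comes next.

From term 3 onward, concatenate the second-to-last term with the last: 11·91 = 1191, 91·1191 = 911191, …
So term 5 is 1191·911191.

1191911191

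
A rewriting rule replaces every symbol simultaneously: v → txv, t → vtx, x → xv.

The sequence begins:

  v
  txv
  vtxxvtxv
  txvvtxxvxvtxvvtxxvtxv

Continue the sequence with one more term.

Rewriting the 21 symbols of txvvtxxvxvtxvvtxxvtxv one by one yields vtx xv txv txv vtx xv xv txv xv txv vtx xv txv txv vtx xv xv txv vtx xv txv; concatenated:

vtxxvtxvtxvvtxxvxvtxvxvtxvvtxxvtxvtxvvtxxvxvtxvvtxxvtxv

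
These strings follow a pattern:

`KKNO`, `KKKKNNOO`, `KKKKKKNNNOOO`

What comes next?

Each string has the form K^{2n} N^{n} O^{n} (n = 1, 2, …).
Setting n = 4 gives 8, 4, 4 characters in each block.

KKKKKKKKNNNNOOOO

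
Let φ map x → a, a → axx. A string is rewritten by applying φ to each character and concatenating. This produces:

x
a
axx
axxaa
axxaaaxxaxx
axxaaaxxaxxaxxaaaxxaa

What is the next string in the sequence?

Rewriting the 21 symbols of axxaaaxxaxxaxxaaaxxaa one by one yields axx a a axx axx axx a a axx a a axx a a axx axx axx a a axx axx; concatenated:

axxaaaxxaxxaxxaaaxxaaaxxaaaxxaxxaxxaaaxxaxx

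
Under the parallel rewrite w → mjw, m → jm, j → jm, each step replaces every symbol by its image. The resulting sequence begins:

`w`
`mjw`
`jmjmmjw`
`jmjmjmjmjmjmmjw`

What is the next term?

jmjmjmjmjmjmjmjmjmjmjmjmjmjmmjw

Replace each of the 15 characters of jmjmjmjmjmjmmjw in place — jm jm jm jm jm jm jm jm jm jm jm jm jm jm mjw — and concatenate.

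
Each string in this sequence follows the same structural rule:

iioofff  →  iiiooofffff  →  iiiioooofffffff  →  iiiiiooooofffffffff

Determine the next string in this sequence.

Each string has the form i^{n} o^{n} f^{2n-1}, where the shown terms are n = 2, 3, 4, 5.
Setting n = 6 gives 6, 6, 11 characters in each block.

iiiiiioooooofffffffffff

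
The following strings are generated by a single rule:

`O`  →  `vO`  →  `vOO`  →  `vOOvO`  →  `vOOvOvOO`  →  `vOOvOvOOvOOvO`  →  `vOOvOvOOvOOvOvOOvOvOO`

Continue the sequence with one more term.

Each term (from the third on) is the previous term followed by the one before it: term 3 = vO·O = vOO.
So term 8 is vOOvOvOOvOOvOvOOvOvOO·vOOvOvOOvOOvO.

vOOvOvOOvOOvOvOOvOvOOvOOvOvOOvOOvO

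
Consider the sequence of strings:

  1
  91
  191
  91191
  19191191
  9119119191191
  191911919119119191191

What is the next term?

9119119191191191911919119119191191

This is a Fibonacci-style word recurrence s(k) = s(k−2)·s(k−1): e.g. 1·91 = 191.
The next term joins 9119119191191 and 191911919119119191191.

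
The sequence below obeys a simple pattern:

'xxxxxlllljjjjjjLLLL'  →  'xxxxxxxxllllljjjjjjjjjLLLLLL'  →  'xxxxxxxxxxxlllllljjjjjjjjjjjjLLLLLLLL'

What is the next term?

Each string has the form x^{3n+2} l^{n+3} j^{3n+3} L^{2n+2} (n = 1, 2, …).
Setting n = 4 gives 14, 7, 15, 10 characters in each block.

xxxxxxxxxxxxxxllllllljjjjjjjjjjjjjjjLLLLLLLLLL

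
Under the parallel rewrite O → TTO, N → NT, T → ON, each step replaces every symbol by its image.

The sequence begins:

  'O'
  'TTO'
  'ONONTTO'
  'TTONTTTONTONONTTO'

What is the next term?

ONONTTONTONONONTTONTONTTONTTTONTONONTTO

Applying the rule to each of the 17 symbols of TTONTTTONTONONTTO gives the pieces ON ON TTO NT ON ON ON TTO NT ON TTO NT TTO NT ON ON TTO, which concatenate to the answer.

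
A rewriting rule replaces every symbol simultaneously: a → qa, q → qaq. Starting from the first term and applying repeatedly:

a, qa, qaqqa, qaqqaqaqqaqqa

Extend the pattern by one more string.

Rewriting the 13 symbols of qaqqaqaqqaqqa one by one yields qaq qa qaq qaq qa qaq qa qaq qaq qa qaq qaq qa; concatenated:

qaqqaqaqqaqqaqaqqaqaqqaqqaqaqqaqqa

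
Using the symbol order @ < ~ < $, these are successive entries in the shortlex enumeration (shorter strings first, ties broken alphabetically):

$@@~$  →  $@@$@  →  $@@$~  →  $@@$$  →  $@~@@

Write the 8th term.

$@~~@

Stepping forward 3 times from $@~@@: $@~@@ → $@~@~ → $@~@$, then the target.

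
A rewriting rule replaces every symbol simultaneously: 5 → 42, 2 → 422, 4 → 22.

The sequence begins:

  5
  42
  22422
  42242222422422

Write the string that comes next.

φ(42242222422422) expands symbol-by-symbol to 22 422 422 22 422 422 422 422 22 422 422 22 422 422; joining the 14 pieces gives the next term.

22422422224224224224222242242222422422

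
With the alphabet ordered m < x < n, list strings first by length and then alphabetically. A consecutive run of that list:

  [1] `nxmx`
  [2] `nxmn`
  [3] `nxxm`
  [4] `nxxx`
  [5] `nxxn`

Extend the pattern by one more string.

nxnm

Treat nxxn as a base-3 numeral over the given alphabet and add one, carrying through any trailing n's.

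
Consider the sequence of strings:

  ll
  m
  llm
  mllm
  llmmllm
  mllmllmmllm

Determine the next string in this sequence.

This is a Fibonacci-style word recurrence s(k) = s(k−2)·s(k−1): e.g. ll·m = llm.
Continuing: llmmllm · mllmllmmllm gives term 7.

llmmllmmllmllmmllm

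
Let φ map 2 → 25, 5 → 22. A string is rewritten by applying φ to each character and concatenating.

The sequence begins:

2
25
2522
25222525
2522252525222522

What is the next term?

Rewriting the 16 symbols of 2522252525222522 one by one yields 25 22 25 25 25 22 25 22 25 22 25 25 25 22 25 25; concatenated:

25222525252225222522252525222525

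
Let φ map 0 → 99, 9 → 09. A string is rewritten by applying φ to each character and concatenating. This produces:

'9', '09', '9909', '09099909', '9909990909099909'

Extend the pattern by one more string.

Rewriting the 16 symbols of 9909990909099909 one by one yields 09 09 99 09 09 09 99 09 99 09 99 09 09 09 99 09; concatenated:

09099909090999099909990909099909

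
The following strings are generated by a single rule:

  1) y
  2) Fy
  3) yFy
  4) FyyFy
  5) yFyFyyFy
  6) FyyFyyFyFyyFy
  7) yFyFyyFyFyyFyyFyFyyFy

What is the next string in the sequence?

FyyFyyFyFyyFyyFyFyyFyFyyFyyFyFyyFy

Each term (from the third on) is the two preceding terms concatenated in order: term 3 = y·Fy = yFy.
Continuing: FyyFyyFyFyyFy · yFyFyyFyFyyFyyFyFyyFy gives term 8.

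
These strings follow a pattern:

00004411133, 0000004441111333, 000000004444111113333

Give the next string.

00000000004444411111133333

Term n consists of 2n 0's, followed by n 4's, followed by n+1 1's, followed by n 3's, where the shown terms are n = 2, 3, 4.
Setting n = 5 gives 10, 5, 6, 5 characters in each block.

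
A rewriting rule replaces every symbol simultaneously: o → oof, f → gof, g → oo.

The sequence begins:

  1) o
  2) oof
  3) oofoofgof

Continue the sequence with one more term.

oofoofgofoofoofgofoooofgof

Expanding oofoofgof: o→oof, o→oof, f→gof, o→oof, o→oof, f→gof, g→oo, o→oof, f→gof. Concatenated: oof oof gof oof oof gof oo oof gof.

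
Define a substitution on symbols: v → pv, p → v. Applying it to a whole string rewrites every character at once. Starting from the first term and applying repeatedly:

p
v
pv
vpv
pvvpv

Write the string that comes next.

vpvpvvpv

Expanding pvvpv: p→v, v→pv, v→pv, p→v, v→pv. Concatenated: v pv pv v pv.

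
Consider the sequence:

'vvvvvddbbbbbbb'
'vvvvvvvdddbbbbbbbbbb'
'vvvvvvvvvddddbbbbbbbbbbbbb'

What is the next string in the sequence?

Each string has the form v^{2n+1} d^{n} b^{3n+1}, where the shown terms are n = 2, 3, 4.
At n = 5 the blocks have lengths 11, 5, 16.

vvvvvvvvvvvdddddbbbbbbbbbbbbbbbb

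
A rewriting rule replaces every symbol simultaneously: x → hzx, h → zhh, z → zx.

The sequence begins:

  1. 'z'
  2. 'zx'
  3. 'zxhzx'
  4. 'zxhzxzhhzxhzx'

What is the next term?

φ(zxhzxzhhzxhzx) expands symbol-by-symbol to zx hzx zhh zx hzx zx zhh zhh zx hzx zhh zx hzx; joining the 13 pieces gives the next term.

zxhzxzhhzxhzxzxzhhzhhzxhzxzhhzxhzx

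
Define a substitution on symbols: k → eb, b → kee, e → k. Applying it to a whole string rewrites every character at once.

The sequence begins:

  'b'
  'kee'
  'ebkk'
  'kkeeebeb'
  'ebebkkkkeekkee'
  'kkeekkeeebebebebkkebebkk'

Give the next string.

ebebkkebebkkkkeekkeekkeekkeeebebkkeekkeeebeb

φ(kkeekkeeebebebebkkebebkk) expands symbol-by-symbol to eb eb k k eb eb k k k kee k kee k kee k kee eb eb k kee k kee eb eb; joining the 24 pieces gives the next term.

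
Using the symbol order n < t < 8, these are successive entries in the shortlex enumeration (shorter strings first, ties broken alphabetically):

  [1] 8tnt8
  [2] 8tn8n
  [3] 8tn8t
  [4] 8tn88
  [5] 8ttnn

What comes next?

Treat 8ttnn as a base-3 numeral over the given alphabet and add one, carrying through any trailing 8's.

8ttnt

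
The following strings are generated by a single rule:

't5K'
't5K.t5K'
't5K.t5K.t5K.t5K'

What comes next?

Each string is two copies of the previous one joined by '.'.
Doubling t5K.t5K.t5K.t5K with '.' between the halves:

t5K.t5K.t5K.t5K.t5K.t5K.t5K.t5K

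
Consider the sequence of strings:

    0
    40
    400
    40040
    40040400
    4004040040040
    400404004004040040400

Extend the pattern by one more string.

This is a Fibonacci-style word recurrence s(k) = s(k−1)·s(k−2): e.g. 40·0 = 400.
Continuing: 400404004004040040400 · 4004040040040 gives term 8.

4004040040040400404004004040040040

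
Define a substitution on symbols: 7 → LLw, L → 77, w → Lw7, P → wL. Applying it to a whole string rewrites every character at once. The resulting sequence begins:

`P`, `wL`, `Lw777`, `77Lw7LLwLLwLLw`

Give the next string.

φ(77Lw7LLwLLwLLw) expands symbol-by-symbol to LLw LLw 77 Lw7 LLw 77 77 Lw7 77 77 Lw7 77 77 Lw7; joining the 14 pieces gives the next term.

LLwLLw77Lw7LLw7777Lw77777Lw77777Lw7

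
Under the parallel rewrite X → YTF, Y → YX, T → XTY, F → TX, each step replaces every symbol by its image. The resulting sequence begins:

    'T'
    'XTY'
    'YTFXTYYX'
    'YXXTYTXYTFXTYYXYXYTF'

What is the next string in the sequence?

YXYTFYTFXTYYXXTYYTFYXXTYTXYTFXTYYXYXYTFYXYTFYXXTYTX

Replace each of the 20 characters of YXXTYTXYTFXTYYXYXYTF in place — YX YTF YTF XTY YX XTY YTF YX XTY TX YTF XTY YX YX YTF YX YTF YX XTY TX — and concatenate.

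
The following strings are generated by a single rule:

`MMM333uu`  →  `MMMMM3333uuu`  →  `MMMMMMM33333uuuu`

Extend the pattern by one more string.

MMMMMMMMM333333uuuuu

Each string has the form M^{2n+1} 3^{n+2} u^{n+1} (n = 1, 2, …).
At n = 4 the blocks have lengths 9, 6, 5.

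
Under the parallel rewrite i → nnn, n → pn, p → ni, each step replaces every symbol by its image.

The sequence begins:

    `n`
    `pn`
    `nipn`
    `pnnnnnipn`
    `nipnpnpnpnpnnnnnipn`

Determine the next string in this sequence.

Rewriting the 19 symbols of nipnpnpnpnpnnnnnipn one by one yields pn nnn ni pn ni pn ni pn ni pn ni pn pn pn pn pn nnn ni pn; concatenated:

pnnnnnipnnipnnipnnipnnipnpnpnpnpnnnnnipn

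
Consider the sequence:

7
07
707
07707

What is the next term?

This is a Fibonacci-style word recurrence s(k) = s(k−2)·s(k−1): e.g. 7·07 = 707.
The next term joins 707 and 07707.

70707707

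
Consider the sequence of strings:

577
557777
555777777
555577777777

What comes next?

555557777777777

Term n consists of n 5's, followed by 2n 7's (n = 1, 2, …).
Setting n = 5 gives 5, 10 characters in each block.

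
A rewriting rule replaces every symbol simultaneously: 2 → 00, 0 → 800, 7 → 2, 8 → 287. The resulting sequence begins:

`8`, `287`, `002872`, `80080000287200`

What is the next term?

28780080028780080080080000287200800800

φ(80080000287200) expands symbol-by-symbol to 287 800 800 287 800 800 800 800 00 287 2 00 800 800; joining the 14 pieces gives the next term.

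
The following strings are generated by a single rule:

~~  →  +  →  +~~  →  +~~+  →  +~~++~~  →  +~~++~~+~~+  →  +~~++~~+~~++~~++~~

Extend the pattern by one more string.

This is a Fibonacci-style word recurrence s(k) = s(k−1)·s(k−2): e.g. +·~~ = +~~.
Continuing: +~~++~~+~~++~~++~~ · +~~++~~+~~+ gives term 8.

+~~++~~+~~++~~++~~+~~++~~+~~+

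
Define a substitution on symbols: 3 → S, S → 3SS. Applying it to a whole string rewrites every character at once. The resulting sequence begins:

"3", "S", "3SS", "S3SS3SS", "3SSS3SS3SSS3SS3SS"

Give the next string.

S3SS3SS3SSS3SS3SSS3SS3SS3SSS3SS3SSS3SS3SS

Replace each of the 17 characters of 3SSS3SS3SSS3SS3SS in place — S 3SS 3SS 3SS S 3SS 3SS S 3SS 3SS 3SS S 3SS 3SS S 3SS 3SS — and concatenate.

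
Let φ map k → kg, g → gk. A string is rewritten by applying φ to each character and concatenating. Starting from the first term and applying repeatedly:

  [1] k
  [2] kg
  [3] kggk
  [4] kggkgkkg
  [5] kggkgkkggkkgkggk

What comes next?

Applying the rule to each of the 16 symbols of kggkgkkggkkgkggk gives the pieces kg gk gk kg gk kg kg gk gk kg kg gk kg gk gk kg, which concatenate to the answer.

kggkgkkggkkgkggkgkkgkggkkggkgkkg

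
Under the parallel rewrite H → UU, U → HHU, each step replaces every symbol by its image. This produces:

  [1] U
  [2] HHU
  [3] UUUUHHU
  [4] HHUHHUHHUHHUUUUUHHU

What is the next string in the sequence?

Rewriting the 19 symbols of HHUHHUHHUHHUUUUUHHU one by one yields UU UU HHU UU UU HHU UU UU HHU UU UU HHU HHU HHU HHU HHU UU UU HHU; concatenated:

UUUUHHUUUUUHHUUUUUHHUUUUUHHUHHUHHUHHUHHUUUUUHHU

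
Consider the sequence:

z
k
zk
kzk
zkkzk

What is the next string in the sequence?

From term 3 onward, concatenate the second-to-last term with the last: z·k = zk, k·zk = kzk, …
The next term joins kzk and zkkzk.

kzkzkkzk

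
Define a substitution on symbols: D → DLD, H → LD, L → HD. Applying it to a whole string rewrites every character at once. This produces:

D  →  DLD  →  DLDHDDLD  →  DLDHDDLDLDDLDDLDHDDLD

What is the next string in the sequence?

DLDHDDLDLDDLDDLDHDDLDHDDLDDLDHDDLDDLDHDDLDLDDLDDLDHDDLD

Applying the rule to each of the 21 symbols of DLDHDDLDLDDLDDLDHDDLD gives the pieces DLD HD DLD LD DLD DLD HD DLD HD DLD DLD HD DLD DLD HD DLD LD DLD DLD HD DLD, which concatenate to the answer.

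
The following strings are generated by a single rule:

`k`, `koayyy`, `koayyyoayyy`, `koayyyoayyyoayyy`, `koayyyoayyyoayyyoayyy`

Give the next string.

Each term is the previous one with oayyy appended.
So the next term is koayyyoayyyoayyyoayyy·oayyy.

koayyyoayyyoayyyoayyyoayyy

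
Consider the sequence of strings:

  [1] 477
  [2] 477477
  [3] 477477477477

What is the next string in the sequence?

Each string is two copies of the previous one concatenated.
Doubling 477477477477:

477477477477477477477477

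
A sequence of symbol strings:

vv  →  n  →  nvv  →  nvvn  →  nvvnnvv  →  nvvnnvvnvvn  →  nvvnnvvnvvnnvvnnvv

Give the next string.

From term 3 onward, concatenate the last term with the second-to-last: n·vv = nvv, nvv·n = nvvn, …
The next term joins nvvnnvvnvvnnvvnnvv and nvvnnvvnvvn.

nvvnnvvnvvnnvvnnvvnvvnnvvnvvn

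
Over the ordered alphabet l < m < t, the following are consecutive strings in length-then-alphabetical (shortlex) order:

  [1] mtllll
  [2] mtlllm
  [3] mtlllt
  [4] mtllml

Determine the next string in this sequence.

mtllmm

Find the rightmost character of mtllml below t, bump it to the next letter, and reset everything to its right to l.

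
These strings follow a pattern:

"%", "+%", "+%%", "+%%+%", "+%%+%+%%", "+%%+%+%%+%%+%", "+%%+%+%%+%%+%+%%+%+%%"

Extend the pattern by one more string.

This is a Fibonacci-style word recurrence s(k) = s(k−1)·s(k−2): e.g. +%·% = +%%.
So term 8 is +%%+%+%%+%%+%+%%+%+%%·+%%+%+%%+%%+%.

+%%+%+%%+%%+%+%%+%+%%+%%+%+%%+%%+%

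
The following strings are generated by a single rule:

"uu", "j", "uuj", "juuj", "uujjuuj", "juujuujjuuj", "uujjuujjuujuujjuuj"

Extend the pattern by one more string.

From term 3 onward, concatenate the second-to-last term with the last: uu·j = uuj, j·uuj = juuj, …
So term 8 is juujuujjuuj·uujjuujjuujuujjuuj.

juujuujjuujuujjuujjuujuujjuuj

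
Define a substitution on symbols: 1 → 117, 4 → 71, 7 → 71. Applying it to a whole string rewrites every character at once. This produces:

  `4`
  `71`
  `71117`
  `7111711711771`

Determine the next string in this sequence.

7111711711771117117711171177171117

φ(7111711711771) expands symbol-by-symbol to 71 117 117 117 71 117 117 71 117 117 71 71 117; joining the 13 pieces gives the next term.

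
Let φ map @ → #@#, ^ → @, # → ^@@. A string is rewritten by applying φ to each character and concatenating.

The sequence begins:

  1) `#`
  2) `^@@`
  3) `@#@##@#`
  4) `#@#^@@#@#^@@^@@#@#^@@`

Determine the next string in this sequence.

Rewriting the 21 symbols of #@#^@@#@#^@@^@@#@#^@@ one by one yields ^@@ #@# ^@@ @ #@# #@# ^@@ #@# ^@@ @ #@# #@# @ #@# #@# ^@@ #@# ^@@ @ #@# #@#; concatenated:

^@@#@#^@@@#@##@#^@@#@#^@@@#@##@#@#@##@#^@@#@#^@@@#@##@#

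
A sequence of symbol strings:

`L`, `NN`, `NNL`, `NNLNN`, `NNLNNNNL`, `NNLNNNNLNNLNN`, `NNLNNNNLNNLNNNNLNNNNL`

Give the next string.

This is a Fibonacci-style word recurrence s(k) = s(k−1)·s(k−2): e.g. NN·L = NNL.
So term 8 is NNLNNNNLNNLNNNNLNNNNL·NNLNNNNLNNLNN.

NNLNNNNLNNLNNNNLNNNNLNNLNNNNLNNLNN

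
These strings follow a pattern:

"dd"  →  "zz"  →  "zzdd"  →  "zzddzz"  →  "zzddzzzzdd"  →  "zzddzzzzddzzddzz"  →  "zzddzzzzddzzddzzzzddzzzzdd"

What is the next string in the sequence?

This is a Fibonacci-style word recurrence s(k) = s(k−1)·s(k−2): e.g. zz·dd = zzdd.
Continuing: zzddzzzzddzzddzzzzddzzzzdd · zzddzzzzddzzddzz gives term 8.

zzddzzzzddzzddzzzzddzzzzddzzddzzzzddzzddzz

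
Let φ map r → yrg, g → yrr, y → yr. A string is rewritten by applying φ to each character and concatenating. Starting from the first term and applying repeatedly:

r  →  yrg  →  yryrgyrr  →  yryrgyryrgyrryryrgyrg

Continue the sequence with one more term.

Rewriting the 21 symbols of yryrgyryrgyrryryrgyrg one by one yields yr yrg yr yrg yrr yr yrg yr yrg yrr yr yrg yrg yr yrg yr yrg yrr yr yrg yrr; concatenated:

yryrgyryrgyrryryrgyryrgyrryryrgyrgyryrgyryrgyrryryrgyrr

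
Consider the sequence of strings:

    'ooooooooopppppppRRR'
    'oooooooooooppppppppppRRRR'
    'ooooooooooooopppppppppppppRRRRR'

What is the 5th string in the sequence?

Each string has the form o^{2n+3} p^{3n-2} R^{n}, where the shown terms are n = 3, 4, 5.
Setting n = 7 gives 17, 19, 7 characters in each block.

ooooooooooooooooopppppppppppppppppppRRRRRRR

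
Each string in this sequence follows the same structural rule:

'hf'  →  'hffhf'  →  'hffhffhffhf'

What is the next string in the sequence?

s(k+1) = s(k)·f·s(k) — each term doubles the last with 'f' between the halves.
Doubling hffhffhffhf with 'f' between the halves:

hffhffhffhffhffhffhffhf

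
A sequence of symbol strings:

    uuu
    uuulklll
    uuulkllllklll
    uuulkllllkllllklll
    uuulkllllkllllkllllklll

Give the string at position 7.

uuulkllllkllllkllllkllllkllllklll

The strings grow by a fixed suffix lklll each time.
From uuulkllllkllllkllllklll, 2 further steps: uuulkllllkllllkllllklll → uuulkllllkllllkllllkllllklll → (answer).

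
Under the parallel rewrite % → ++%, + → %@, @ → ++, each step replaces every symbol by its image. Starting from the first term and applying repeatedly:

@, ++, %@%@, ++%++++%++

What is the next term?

%@%@++%%@%@%@%@++%%@%@

Expanding ++%++++%++: +→%@, +→%@, %→++%, +→%@, +→%@, +→%@, +→%@, %→++%, +→%@, +→%@. Concatenated: %@ %@ ++% %@ %@ %@ %@ ++% %@ %@.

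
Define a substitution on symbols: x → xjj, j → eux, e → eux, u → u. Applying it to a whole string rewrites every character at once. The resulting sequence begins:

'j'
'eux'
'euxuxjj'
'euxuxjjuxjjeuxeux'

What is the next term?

euxuxjjuxjjeuxeuxuxjjeuxeuxeuxuxjjeuxuxjj

φ(euxuxjjuxjjeuxeux) expands symbol-by-symbol to eux u xjj u xjj eux eux u xjj eux eux eux u xjj eux u xjj; joining the 17 pieces gives the next term.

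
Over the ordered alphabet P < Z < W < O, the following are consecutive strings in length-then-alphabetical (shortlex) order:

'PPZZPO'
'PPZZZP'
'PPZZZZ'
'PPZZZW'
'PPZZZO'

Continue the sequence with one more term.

PPZZWP

The successor of PPZZZO increments the rightmost position that isn't already O and resets every position after it to P.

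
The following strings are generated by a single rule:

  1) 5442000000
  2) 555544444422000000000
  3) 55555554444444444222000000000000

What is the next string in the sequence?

5555555555444444444444442222000000000000000

The n-th term is 3n-2 5's then 4n-2 4's then n 2's then 3n+3 0's (n = 1, 2, …).
Setting n = 4 gives 10, 14, 4, 15 characters in each block.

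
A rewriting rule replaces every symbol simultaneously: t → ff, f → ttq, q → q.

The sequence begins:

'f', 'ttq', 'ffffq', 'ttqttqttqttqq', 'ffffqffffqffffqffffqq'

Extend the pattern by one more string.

φ(ffffqffffqffffqffffqq) expands symbol-by-symbol to ttq ttq ttq ttq q ttq ttq ttq ttq q ttq ttq ttq ttq q ttq ttq ttq ttq q q; joining the 21 pieces gives the next term.

ttqttqttqttqqttqttqttqttqqttqttqttqttqqttqttqttqttqqq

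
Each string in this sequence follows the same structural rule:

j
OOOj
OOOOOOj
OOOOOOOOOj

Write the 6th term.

Every step adds OOO at the front: s(k+1) = OOO·s(k).
From OOOOOOOOOj, 2 further steps: OOOOOOOOOj → OOOOOOOOOOOOj → (answer).

OOOOOOOOOOOOOOOj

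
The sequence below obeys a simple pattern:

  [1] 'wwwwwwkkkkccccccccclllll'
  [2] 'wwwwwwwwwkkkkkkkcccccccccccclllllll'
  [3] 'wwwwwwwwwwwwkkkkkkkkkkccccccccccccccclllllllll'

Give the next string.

The n-th term is 3n w's then 3n-2 k's then 3n+3 c's then 2n+1 l's, where the shown terms are n = 2, 3, 4.
Setting n = 5 gives 15, 13, 18, 11 characters in each block.

wwwwwwwwwwwwwwwkkkkkkkkkkkkkcccccccccccccccccclllllllllll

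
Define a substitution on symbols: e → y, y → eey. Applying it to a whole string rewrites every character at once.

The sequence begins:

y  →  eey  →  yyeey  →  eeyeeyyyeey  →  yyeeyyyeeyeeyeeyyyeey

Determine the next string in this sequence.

eeyeeyyyeeyeeyeeyyyeeyyyeeyyyeeyeeyeeyyyeey

φ(yyeeyyyeeyeeyeeyyyeey) expands symbol-by-symbol to eey eey y y eey eey eey y y eey y y eey y y eey eey eey y y eey; joining the 21 pieces gives the next term.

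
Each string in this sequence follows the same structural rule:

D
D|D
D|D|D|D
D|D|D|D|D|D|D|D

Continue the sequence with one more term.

s(k+1) = s(k)·|·s(k) — each term doubles the last with '|' between the halves.
Doubling D|D|D|D|D|D|D|D with '|' between the halves:

D|D|D|D|D|D|D|D|D|D|D|D|D|D|D|D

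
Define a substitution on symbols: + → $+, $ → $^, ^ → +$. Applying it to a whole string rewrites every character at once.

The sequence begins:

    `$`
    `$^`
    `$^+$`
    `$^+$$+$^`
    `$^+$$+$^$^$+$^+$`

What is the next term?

Rewriting the 16 symbols of $^+$$+$^$^$+$^+$ one by one yields $^ +$ $+ $^ $^ $+ $^ +$ $^ +$ $^ $+ $^ +$ $+ $^; concatenated:

$^+$$+$^$^$+$^+$$^+$$^$+$^+$$+$^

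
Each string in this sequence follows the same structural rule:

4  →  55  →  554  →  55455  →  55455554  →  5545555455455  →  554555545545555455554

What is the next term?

5545555455455554555545545555455455

From term 3 onward, concatenate the last term with the second-to-last: 55·4 = 554, 554·55 = 55455, …
So term 8 is 554555545545555455554·5545555455455.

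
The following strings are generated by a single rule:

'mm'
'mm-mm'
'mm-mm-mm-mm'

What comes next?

mm-mm-mm-mm-mm-mm-mm-mm

Every step duplicates the string with '-' between the halves.
One more doubling of mm-mm-mm-mm gives the answer.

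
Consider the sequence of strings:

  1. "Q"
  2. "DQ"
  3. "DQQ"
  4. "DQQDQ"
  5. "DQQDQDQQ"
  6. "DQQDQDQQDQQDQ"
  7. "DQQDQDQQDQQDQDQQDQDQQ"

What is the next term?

This is a Fibonacci-style word recurrence s(k) = s(k−1)·s(k−2): e.g. DQ·Q = DQQ.
So term 8 is DQQDQDQQDQQDQDQQDQDQQ·DQQDQDQQDQQDQ.

DQQDQDQQDQQDQDQQDQDQQDQQDQDQQDQQDQ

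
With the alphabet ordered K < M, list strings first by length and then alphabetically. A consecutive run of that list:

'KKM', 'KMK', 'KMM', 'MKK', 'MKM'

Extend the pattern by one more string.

Treat MKM as a base-2 numeral over the given alphabet and add one, carrying through any trailing M's.

MMK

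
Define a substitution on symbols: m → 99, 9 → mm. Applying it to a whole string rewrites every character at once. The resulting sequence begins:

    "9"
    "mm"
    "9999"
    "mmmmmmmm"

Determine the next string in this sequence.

Apply φ to mmmmmmmm symbol by symbol: m→99, m→99, m→99, m→99, m→99, m→99, m→99, m→99; joined: 99 99 99 99 99 99 99 99.

9999999999999999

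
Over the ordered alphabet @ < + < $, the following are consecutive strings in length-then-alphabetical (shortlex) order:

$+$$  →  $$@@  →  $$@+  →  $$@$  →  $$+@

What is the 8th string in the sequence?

$$$@

Continuing the enumeration 3 steps past $$+@: $$+@ → $$++ → $$+$ → (answer).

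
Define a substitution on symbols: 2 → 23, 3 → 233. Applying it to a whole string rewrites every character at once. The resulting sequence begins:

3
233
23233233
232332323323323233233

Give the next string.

φ(232332323323323233233) expands symbol-by-symbol to 23 233 23 233 233 23 233 23 233 233 23 233 233 23 233 23 233 233 23 233 233; joining the 21 pieces gives the next term.

2323323233233232332323323323233233232332323323323233233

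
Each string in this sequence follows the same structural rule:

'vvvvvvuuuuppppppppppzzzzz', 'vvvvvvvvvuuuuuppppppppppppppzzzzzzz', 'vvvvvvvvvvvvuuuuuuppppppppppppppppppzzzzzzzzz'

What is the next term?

Term n consists of 3n v's, followed by n+2 u's, followed by 4n+2 p's, followed by 2n+1 z's, where the shown terms are n = 2, 3, 4.
At n = 5 the blocks have lengths 15, 7, 22, 11.

vvvvvvvvvvvvvvvuuuuuuuppppppppppppppppppppppzzzzzzzzzzz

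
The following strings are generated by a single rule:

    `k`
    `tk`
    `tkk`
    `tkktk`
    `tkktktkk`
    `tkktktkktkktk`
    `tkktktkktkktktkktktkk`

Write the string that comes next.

Each term (from the third on) is the previous term followed by the one before it: term 3 = tk·k = tkk.
The next term joins tkktktkktkktktkktktkk and tkktktkktkktk.

tkktktkktkktktkktktkktkktktkktkktk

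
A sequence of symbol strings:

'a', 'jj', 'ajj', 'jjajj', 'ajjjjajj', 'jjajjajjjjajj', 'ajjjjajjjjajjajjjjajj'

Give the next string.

jjajjajjjjajjajjjjajjjjajjajjjjajj

This is a Fibonacci-style word recurrence s(k) = s(k−2)·s(k−1): e.g. a·jj = ajj.
Continuing: jjajjajjjjajj · ajjjjajjjjajjajjjjajj gives term 8.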